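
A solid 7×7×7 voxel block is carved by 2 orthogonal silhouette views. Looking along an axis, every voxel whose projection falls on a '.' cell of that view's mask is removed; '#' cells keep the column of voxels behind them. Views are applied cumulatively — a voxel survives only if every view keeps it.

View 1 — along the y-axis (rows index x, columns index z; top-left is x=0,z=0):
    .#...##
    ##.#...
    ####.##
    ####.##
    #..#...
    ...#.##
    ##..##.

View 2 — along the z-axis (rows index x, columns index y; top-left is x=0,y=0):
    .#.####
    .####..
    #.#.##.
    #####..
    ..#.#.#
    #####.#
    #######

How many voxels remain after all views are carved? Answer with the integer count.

start: 7×7×7 = 343 voxels
V1 y: intersect with XZ mask (27 set) -- 189 left
V2 z: intersect with XY mask (34 set) -- 133 left

|visual hull| = 133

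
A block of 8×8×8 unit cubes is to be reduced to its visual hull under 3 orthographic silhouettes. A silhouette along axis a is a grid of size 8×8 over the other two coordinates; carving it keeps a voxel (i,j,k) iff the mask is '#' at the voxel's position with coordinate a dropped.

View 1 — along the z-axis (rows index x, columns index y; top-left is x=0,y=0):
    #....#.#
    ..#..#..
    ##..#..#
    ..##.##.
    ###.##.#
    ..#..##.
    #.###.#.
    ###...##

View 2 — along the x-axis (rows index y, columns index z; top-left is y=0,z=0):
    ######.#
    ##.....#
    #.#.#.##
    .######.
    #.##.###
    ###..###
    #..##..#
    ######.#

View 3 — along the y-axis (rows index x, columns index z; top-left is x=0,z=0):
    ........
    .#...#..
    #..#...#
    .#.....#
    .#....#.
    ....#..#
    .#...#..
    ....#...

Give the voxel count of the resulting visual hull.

39 voxels

full grid |V| = 512
carve view 1 (along z, XY-mask fill 32/64): 256 voxels remain
carve view 2 (along x, YZ-mask fill 44/64): 178 voxels remain
carve view 3 (along y, XZ-mask fill 14/64): 39 voxels remain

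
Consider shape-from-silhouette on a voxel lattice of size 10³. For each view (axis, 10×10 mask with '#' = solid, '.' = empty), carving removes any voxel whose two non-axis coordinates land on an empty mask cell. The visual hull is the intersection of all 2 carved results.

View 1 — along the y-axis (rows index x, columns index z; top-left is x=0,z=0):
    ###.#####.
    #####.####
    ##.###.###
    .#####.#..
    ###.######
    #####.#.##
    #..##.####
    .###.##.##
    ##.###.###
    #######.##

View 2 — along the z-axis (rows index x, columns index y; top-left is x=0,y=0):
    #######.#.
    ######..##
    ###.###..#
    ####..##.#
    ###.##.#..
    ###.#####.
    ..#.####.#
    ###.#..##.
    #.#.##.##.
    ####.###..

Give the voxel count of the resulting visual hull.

initial block: 10^3 = 1000
[1] y-view keeps 79 columns → grid now 790
[2] z-view keeps 69 columns → grid now 547

547 voxels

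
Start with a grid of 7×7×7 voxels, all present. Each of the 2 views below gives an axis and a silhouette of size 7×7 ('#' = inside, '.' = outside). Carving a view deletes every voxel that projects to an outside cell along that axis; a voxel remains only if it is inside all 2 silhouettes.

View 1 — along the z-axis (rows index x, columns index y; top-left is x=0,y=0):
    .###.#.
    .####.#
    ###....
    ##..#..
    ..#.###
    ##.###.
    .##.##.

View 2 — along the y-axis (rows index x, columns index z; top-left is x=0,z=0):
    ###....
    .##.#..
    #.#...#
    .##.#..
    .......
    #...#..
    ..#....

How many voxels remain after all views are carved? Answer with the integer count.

initial block: 7^3 = 343
V1 z: intersect with XY mask (28 set) -- 196 left
V2 y: intersect with XZ mask (15 set) -- 59 left

voxel count = 59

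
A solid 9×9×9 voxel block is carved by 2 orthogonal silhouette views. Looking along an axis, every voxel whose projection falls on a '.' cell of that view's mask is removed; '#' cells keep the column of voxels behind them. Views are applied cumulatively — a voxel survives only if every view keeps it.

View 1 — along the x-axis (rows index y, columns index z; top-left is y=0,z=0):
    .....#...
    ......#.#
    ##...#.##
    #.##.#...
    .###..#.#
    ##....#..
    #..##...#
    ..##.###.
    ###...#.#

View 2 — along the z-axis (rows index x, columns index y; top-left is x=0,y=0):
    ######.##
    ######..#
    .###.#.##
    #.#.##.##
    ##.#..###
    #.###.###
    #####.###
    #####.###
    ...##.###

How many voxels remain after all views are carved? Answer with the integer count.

voxel count = 238

before carving: 729 voxels (9×9×9)
V1 x: intersect with YZ mask (34 set) -- 306 left
V2 z: intersect with XY mask (61 set) -- 238 left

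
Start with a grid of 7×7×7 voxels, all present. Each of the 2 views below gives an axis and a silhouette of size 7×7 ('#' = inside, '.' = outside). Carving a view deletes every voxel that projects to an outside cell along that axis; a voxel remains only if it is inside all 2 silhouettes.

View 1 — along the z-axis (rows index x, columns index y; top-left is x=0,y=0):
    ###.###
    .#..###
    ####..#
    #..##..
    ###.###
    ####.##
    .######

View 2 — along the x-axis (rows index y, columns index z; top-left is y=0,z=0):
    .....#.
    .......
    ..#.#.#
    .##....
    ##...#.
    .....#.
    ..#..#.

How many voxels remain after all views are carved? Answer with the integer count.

voxel count = 60

full grid |V| = 343
[1] z-view keeps 36 columns → grid now 252
[2] x-view keeps 12 columns → grid now 60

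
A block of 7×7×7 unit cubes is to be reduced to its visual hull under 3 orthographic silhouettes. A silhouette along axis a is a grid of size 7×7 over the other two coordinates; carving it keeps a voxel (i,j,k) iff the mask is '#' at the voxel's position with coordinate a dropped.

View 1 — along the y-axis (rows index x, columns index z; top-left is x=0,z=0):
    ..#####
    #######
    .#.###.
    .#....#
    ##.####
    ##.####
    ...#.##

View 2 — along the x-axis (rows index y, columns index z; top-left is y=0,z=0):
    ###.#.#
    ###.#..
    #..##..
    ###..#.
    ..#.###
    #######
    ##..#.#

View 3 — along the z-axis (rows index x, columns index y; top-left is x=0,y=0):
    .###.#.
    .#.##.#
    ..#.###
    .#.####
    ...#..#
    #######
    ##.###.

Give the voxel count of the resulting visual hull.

initial block: 7^3 = 343
  1. axis=1 (XZ plane), |mask|=33  ⇒  voxels=231
  2. axis=0 (YZ plane), |mask|=31  ⇒  voxels=137
  3. axis=2 (XY plane), |mask|=31  ⇒  voxels=84

remaining voxels: 84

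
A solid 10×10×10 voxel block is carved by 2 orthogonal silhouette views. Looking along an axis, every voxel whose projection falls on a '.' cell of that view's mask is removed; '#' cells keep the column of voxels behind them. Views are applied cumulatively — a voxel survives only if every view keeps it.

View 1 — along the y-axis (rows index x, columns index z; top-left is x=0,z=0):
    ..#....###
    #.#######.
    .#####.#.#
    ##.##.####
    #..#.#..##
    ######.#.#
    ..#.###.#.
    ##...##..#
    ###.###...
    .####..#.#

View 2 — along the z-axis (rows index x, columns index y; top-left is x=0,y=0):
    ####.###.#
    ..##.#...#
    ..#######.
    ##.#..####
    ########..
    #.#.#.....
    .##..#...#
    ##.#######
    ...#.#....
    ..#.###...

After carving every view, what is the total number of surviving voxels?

remaining voxels: 334

full grid |V| = 1000
carve view 1 (along y, XZ-mask fill 62/100): 620 voxels remain
carve view 2 (along z, XY-mask fill 56/100): 334 voxels remain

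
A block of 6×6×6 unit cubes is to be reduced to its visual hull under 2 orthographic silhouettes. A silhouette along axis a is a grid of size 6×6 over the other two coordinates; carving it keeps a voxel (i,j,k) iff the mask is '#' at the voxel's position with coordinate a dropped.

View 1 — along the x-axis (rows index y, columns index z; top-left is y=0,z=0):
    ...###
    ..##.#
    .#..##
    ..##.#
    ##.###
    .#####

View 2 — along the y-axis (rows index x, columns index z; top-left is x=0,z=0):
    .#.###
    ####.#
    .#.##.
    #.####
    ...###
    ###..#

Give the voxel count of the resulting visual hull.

voxel count = 95

full grid |V| = 216
[1] x-view keeps 22 columns → grid now 132
[2] y-view keeps 24 columns → grid now 95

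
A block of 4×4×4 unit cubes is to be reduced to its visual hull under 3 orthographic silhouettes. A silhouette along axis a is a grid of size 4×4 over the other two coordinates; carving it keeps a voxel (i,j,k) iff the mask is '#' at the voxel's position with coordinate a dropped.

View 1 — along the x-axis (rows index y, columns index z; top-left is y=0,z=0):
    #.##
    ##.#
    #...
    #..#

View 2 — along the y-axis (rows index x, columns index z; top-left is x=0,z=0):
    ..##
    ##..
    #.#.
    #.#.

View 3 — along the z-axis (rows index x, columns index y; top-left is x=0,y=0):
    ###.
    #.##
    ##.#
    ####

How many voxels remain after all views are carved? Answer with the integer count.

15 voxels

full grid |V| = 64
V1 x: intersect with YZ mask (9 set) -- 36 left
V2 y: intersect with XZ mask (8 set) -- 19 left
V3 z: intersect with XY mask (13 set) -- 15 left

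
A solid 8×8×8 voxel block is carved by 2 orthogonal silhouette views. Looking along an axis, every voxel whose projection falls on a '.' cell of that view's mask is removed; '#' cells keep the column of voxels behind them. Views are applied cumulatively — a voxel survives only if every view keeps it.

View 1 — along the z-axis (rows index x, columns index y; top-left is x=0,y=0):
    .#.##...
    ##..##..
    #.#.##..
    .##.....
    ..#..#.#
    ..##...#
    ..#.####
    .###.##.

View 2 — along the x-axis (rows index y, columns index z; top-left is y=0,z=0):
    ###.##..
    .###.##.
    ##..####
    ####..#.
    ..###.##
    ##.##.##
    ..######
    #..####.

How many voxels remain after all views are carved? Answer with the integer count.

full grid |V| = 512
step 1: project along z, AND mask (29/64) → |grid| = 232
step 2: project along x, AND mask (43/64) → |grid| = 158

voxel count = 158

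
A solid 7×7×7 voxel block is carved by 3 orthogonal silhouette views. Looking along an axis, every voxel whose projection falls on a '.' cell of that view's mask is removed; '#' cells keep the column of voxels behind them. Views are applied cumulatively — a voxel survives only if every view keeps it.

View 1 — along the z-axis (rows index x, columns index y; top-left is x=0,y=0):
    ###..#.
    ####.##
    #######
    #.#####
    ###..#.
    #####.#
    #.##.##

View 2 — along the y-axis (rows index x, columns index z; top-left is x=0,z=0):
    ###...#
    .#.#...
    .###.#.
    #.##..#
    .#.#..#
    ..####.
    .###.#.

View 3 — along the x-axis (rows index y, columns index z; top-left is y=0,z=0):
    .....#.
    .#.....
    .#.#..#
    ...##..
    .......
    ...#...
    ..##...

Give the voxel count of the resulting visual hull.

remaining voxels: 41

start: 7×7×7 = 343 voxels
[1] z-view keeps 38 columns → grid now 266
[2] y-view keeps 25 columns → grid now 136
[3] x-view keeps 10 columns → grid now 41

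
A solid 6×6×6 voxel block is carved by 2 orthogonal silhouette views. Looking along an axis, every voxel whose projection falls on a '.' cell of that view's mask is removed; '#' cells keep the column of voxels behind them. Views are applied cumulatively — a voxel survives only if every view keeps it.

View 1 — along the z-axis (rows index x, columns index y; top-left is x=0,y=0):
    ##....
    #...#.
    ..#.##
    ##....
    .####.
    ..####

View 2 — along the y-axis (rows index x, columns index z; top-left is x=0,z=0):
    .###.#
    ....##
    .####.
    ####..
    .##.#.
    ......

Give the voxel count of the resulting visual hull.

remaining voxels: 44

full grid |V| = 216
[1] z-view keeps 17 columns → grid now 102
[2] y-view keeps 17 columns → grid now 44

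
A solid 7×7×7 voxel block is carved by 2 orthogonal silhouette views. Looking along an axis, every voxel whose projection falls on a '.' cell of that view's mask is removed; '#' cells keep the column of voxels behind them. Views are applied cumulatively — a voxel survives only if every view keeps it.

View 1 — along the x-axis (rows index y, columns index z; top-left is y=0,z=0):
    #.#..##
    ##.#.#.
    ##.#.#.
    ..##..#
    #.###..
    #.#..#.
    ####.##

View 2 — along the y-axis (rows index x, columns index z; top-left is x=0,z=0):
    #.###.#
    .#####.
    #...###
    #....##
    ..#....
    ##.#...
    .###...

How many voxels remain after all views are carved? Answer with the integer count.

remaining voxels: 100

initial block: 7^3 = 343
carve view 1 (along x, YZ-mask fill 28/49): 196 voxels remain
carve view 2 (along y, XZ-mask fill 24/49): 100 voxels remain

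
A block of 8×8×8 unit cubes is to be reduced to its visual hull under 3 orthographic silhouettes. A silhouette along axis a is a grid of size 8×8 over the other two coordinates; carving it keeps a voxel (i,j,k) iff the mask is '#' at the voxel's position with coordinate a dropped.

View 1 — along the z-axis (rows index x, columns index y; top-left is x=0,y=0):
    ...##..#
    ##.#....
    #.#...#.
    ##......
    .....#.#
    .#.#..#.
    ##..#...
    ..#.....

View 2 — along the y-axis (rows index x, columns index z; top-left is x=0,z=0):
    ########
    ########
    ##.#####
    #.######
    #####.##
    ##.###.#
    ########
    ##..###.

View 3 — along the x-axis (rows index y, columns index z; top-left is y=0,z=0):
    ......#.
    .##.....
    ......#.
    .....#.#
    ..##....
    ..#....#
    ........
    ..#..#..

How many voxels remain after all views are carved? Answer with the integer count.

27 voxels

start: 8×8×8 = 512 voxels
after view 1 [z-axis, 20 of 64 cells solid] → remaining = 160
after view 2 [y-axis, 56 of 64 cells solid] → remaining = 144
after view 3 [x-axis, 12 of 64 cells solid] → remaining = 27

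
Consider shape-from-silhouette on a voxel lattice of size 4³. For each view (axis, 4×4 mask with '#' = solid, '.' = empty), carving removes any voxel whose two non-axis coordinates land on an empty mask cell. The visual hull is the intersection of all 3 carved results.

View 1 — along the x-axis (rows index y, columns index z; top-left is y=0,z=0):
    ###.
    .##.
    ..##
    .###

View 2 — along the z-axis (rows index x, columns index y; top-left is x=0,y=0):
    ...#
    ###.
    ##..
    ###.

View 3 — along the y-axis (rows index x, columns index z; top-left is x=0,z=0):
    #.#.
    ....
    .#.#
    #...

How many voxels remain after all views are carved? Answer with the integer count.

full grid |V| = 64
carve view 1 (along x, YZ-mask fill 10/16): 40 voxels remain
carve view 2 (along z, XY-mask fill 9/16): 22 voxels remain
carve view 3 (along y, XZ-mask fill 5/16): 4 voxels remain

remaining voxels: 4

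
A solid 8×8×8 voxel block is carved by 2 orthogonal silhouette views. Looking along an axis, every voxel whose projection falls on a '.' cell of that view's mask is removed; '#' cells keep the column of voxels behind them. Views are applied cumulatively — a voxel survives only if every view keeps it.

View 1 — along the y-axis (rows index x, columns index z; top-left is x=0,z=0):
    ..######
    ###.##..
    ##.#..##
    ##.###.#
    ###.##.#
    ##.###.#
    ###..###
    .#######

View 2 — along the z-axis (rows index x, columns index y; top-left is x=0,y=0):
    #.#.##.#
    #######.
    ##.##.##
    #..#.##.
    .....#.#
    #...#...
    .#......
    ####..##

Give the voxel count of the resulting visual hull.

191 voxels

start: 8×8×8 = 512 voxels
after view 1 [y-axis, 47 of 64 cells solid] → remaining = 376
after view 2 [z-axis, 33 of 64 cells solid] → remaining = 191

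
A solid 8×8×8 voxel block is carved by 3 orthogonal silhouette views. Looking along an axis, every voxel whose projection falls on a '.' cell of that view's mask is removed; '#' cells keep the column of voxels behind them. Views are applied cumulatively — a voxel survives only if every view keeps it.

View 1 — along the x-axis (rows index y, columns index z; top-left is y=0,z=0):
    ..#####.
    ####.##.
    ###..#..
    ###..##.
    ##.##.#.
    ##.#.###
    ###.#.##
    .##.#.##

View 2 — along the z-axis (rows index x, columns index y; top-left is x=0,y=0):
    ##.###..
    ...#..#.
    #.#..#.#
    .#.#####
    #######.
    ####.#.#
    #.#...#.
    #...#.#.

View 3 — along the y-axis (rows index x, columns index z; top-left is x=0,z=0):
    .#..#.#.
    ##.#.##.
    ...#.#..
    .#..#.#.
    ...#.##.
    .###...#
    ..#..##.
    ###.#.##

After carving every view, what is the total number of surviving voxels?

|visual hull| = 88

start: 8×8×8 = 512 voxels
V1 x: intersect with YZ mask (42 set) -- 336 left
V2 z: intersect with XY mask (36 set) -- 190 left
V3 y: intersect with XZ mask (29 set) -- 88 left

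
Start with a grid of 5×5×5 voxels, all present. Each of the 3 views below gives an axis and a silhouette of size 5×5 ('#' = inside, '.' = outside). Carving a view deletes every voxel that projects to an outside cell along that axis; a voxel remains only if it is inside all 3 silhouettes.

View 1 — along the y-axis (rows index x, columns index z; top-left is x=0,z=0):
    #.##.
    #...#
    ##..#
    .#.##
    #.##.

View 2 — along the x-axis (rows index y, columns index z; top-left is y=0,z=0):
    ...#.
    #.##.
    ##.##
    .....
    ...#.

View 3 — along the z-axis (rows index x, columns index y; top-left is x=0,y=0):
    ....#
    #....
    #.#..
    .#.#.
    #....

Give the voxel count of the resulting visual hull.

start: 5×5×5 = 125 voxels
step 1: project along y, AND mask (14/25) → |grid| = 70
step 2: project along x, AND mask (9/25) → |grid| = 27
step 3: project along z, AND mask (7/25) → |grid| = 6

remaining voxels: 6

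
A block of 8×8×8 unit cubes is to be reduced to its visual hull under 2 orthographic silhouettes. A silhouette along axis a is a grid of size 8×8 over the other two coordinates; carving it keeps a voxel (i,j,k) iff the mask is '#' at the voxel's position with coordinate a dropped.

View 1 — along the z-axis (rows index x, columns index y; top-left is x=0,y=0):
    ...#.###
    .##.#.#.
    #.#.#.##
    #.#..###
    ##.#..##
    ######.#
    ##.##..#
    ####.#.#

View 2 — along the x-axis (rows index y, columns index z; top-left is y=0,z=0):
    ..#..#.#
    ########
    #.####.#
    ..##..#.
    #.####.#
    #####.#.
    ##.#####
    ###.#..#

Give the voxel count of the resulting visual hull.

start: 8×8×8 = 512 voxels
  1. axis=2 (XY plane), |mask|=41  ⇒  voxels=328
  2. axis=0 (YZ plane), |mask|=44  ⇒  voxels=221

voxel count = 221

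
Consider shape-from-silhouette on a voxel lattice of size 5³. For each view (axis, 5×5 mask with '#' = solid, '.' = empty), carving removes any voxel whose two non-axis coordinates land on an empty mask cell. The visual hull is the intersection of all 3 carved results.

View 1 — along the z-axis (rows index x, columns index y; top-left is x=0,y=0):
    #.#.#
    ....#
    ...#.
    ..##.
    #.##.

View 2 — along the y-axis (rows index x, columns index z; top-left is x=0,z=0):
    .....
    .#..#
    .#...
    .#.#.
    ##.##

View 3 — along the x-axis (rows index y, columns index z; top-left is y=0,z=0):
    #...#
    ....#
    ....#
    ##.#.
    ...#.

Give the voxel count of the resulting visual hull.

remaining voxels: 9

before carving: 125 voxels (5×5×5)
  1. axis=2 (XY plane), |mask|=10  ⇒  voxels=50
  2. axis=1 (XZ plane), |mask|=9  ⇒  voxels=19
  3. axis=0 (YZ plane), |mask|=8  ⇒  voxels=9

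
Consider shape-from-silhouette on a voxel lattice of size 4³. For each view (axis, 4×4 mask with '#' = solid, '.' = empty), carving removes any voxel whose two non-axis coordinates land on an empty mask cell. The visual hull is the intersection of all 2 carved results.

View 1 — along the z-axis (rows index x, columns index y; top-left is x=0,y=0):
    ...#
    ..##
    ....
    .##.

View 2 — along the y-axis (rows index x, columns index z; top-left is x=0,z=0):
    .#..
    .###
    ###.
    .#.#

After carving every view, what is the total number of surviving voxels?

remaining voxels: 11

initial block: 4^3 = 64
step 1: project along z, AND mask (5/16) → |grid| = 20
step 2: project along y, AND mask (9/16) → |grid| = 11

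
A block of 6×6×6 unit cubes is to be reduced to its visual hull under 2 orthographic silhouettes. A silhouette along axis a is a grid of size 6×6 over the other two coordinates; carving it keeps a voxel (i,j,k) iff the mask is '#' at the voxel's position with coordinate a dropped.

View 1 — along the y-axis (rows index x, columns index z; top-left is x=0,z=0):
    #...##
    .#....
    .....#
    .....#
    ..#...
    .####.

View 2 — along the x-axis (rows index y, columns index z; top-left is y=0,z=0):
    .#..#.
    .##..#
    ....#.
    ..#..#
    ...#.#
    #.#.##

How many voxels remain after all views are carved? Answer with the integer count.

remaining voxels: 30

initial block: 6^3 = 216
after view 1 [y-axis, 11 of 36 cells solid] → remaining = 66
after view 2 [x-axis, 14 of 36 cells solid] → remaining = 30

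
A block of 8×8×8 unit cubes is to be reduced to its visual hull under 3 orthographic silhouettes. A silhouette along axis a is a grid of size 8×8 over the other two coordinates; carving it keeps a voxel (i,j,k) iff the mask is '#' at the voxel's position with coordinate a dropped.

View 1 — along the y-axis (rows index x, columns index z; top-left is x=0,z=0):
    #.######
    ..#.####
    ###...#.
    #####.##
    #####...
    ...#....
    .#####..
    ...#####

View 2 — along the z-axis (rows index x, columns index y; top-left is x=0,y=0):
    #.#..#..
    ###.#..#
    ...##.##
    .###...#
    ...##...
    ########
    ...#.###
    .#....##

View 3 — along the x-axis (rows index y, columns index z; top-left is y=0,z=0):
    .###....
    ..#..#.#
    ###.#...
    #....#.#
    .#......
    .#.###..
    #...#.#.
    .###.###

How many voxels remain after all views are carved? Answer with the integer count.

before carving: 512 voxels (8×8×8)
after view 1 [y-axis, 39 of 64 cells solid] → remaining = 312
after view 2 [z-axis, 33 of 64 cells solid] → remaining = 143
after view 3 [x-axis, 27 of 64 cells solid] → remaining = 61

|visual hull| = 61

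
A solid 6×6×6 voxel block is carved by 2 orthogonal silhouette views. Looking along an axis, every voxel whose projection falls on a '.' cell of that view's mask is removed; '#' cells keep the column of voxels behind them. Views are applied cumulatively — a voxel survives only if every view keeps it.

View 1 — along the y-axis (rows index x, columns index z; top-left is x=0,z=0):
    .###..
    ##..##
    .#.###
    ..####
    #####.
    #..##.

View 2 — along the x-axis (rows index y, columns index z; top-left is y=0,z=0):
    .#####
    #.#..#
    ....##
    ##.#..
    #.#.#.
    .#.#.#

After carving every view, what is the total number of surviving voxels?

remaining voxels: 72

before carving: 216 voxels (6×6×6)
  1. axis=1 (XZ plane), |mask|=23  ⇒  voxels=138
  2. axis=0 (YZ plane), |mask|=19  ⇒  voxels=72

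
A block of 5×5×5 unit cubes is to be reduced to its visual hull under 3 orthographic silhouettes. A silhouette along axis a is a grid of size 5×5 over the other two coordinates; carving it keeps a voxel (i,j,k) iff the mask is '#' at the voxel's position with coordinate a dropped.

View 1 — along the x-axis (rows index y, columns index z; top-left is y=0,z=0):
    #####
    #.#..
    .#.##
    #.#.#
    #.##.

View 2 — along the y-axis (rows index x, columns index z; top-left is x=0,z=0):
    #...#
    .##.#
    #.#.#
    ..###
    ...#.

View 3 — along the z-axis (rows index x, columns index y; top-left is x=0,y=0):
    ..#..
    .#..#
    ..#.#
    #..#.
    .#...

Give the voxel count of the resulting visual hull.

start: 5×5×5 = 125 voxels
step 1: project along x, AND mask (16/25) → |grid| = 80
step 2: project along y, AND mask (12/25) → |grid| = 40
step 3: project along z, AND mask (8/25) → |grid| = 11

|visual hull| = 11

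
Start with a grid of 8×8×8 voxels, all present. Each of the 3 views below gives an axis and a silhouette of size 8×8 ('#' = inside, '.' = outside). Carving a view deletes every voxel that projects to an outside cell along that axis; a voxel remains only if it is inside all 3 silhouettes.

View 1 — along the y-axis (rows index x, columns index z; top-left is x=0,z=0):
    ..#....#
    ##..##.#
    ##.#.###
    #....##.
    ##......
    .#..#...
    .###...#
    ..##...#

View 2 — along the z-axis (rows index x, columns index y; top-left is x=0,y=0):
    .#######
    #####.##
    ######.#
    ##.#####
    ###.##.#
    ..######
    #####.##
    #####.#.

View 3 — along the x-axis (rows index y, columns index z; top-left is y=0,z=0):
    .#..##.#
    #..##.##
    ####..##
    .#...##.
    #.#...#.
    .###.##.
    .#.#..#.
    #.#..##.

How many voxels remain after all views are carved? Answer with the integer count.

91 voxels

full grid |V| = 512
carve view 1 (along y, XZ-mask fill 27/64): 216 voxels remain
carve view 2 (along z, XY-mask fill 53/64): 182 voxels remain
carve view 3 (along x, YZ-mask fill 33/64): 91 voxels remain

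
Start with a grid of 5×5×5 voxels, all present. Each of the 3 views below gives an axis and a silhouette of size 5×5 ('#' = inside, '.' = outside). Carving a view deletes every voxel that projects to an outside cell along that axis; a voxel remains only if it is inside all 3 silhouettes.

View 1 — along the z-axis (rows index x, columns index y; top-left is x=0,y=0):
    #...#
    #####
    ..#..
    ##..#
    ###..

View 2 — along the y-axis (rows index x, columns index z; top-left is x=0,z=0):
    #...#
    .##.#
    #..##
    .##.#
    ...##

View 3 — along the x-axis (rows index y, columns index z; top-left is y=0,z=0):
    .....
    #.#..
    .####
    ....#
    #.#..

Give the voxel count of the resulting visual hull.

before carving: 125 voxels (5×5×5)
after view 1 [z-axis, 14 of 25 cells solid] → remaining = 70
after view 2 [y-axis, 13 of 25 cells solid] → remaining = 37
after view 3 [x-axis, 9 of 25 cells solid] → remaining = 13

remaining voxels: 13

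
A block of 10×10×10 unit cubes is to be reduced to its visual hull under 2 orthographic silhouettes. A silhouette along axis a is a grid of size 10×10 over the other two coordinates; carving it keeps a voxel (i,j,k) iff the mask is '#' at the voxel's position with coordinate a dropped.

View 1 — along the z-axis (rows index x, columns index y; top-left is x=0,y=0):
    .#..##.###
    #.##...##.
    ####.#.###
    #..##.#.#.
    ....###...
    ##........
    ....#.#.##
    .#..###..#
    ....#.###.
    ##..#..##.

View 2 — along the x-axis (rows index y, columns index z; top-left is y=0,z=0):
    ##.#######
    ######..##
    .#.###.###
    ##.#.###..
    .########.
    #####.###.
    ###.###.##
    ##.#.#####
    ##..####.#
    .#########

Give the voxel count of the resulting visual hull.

voxel count = 370

before carving: 1000 voxels (10×10×10)
step 1: project along z, AND mask (47/100) → |grid| = 470
step 2: project along x, AND mask (78/100) → |grid| = 370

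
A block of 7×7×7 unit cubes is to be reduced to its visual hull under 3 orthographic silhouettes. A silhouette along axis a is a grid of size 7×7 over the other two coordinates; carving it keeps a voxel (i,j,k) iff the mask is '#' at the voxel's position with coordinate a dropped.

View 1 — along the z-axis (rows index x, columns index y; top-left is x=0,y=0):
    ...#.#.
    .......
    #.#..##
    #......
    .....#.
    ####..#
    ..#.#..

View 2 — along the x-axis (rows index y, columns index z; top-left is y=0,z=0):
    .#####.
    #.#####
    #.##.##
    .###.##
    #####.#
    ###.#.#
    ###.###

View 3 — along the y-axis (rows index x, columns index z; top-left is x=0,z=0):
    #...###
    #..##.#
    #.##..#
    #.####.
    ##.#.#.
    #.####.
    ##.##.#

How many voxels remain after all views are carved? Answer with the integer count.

full grid |V| = 343
[1] z-view keeps 15 columns → grid now 105
[2] x-view keeps 38 columns → grid now 79
[3] y-view keeps 31 columns → grid now 51

|visual hull| = 51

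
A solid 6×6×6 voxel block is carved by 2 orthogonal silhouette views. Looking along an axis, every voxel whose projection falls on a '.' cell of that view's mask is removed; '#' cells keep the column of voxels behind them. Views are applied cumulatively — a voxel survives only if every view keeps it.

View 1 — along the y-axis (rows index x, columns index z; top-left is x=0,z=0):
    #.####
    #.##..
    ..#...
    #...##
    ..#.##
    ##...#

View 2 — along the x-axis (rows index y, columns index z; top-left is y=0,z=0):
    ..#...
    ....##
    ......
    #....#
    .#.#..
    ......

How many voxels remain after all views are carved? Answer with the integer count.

22 voxels

before carving: 216 voxels (6×6×6)
after view 1 [y-axis, 18 of 36 cells solid] → remaining = 108
after view 2 [x-axis, 7 of 36 cells solid] → remaining = 22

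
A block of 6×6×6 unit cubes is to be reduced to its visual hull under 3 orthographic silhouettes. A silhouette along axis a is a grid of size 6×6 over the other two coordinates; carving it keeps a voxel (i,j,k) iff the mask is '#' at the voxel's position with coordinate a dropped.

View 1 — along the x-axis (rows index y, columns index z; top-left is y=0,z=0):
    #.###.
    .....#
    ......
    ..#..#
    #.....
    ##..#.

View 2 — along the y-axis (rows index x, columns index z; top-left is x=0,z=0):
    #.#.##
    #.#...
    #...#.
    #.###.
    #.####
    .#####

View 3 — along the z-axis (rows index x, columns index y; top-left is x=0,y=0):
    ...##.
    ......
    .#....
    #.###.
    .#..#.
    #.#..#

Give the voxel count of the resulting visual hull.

16 voxels

start: 6×6×6 = 216 voxels
V1 x: intersect with YZ mask (11 set) -- 66 left
V2 y: intersect with XZ mask (22 set) -- 45 left
V3 z: intersect with XY mask (12 set) -- 16 left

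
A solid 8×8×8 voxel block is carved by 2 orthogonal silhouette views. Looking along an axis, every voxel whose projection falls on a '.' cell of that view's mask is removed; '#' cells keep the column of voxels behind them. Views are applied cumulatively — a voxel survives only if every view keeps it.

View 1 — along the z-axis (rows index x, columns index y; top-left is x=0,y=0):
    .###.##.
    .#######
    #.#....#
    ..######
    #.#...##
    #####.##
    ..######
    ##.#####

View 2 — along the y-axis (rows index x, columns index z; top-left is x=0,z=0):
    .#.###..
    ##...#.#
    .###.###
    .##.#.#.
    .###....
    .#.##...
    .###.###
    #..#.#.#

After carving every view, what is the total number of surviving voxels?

voxel count = 187

before carving: 512 voxels (8×8×8)
carve view 1 (along z, XY-mask fill 45/64): 360 voxels remain
carve view 2 (along y, XZ-mask fill 34/64): 187 voxels remain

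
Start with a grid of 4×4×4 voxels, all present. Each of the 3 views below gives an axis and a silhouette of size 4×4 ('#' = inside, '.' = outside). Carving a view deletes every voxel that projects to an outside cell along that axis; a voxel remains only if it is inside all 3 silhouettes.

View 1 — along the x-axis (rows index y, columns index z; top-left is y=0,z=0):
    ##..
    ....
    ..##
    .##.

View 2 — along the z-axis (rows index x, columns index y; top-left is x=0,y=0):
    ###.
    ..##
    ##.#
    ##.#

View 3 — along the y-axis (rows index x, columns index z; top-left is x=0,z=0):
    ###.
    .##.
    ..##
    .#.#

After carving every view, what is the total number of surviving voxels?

voxel count = 9

before carving: 64 voxels (4×4×4)
[1] x-view keeps 6 columns → grid now 24
[2] z-view keeps 11 columns → grid now 16
[3] y-view keeps 9 columns → grid now 9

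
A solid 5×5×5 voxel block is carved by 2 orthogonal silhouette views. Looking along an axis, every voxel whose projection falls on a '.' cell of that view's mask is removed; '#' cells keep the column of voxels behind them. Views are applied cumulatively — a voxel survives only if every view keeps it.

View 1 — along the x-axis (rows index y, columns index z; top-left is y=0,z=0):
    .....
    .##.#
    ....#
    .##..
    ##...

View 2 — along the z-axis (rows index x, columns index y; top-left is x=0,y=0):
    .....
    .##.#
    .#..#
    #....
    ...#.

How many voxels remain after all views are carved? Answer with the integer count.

remaining voxels: 13

before carving: 125 voxels (5×5×5)
step 1: project along x, AND mask (8/25) → |grid| = 40
step 2: project along z, AND mask (7/25) → |grid| = 13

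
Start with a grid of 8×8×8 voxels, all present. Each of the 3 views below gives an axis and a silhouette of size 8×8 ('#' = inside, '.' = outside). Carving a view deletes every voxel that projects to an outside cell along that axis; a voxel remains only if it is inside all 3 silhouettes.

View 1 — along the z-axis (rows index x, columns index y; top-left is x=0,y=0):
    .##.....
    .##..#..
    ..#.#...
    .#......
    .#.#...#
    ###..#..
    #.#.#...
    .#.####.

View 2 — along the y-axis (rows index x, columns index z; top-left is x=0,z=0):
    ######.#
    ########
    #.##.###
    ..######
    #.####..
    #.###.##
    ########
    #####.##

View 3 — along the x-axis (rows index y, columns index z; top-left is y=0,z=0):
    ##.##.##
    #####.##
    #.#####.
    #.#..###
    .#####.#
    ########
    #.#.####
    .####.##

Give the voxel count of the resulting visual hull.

remaining voxels: 124

start: 8×8×8 = 512 voxels
[1] z-view keeps 23 columns → grid now 184
[2] y-view keeps 53 columns → grid now 154
[3] x-view keeps 50 columns → grid now 124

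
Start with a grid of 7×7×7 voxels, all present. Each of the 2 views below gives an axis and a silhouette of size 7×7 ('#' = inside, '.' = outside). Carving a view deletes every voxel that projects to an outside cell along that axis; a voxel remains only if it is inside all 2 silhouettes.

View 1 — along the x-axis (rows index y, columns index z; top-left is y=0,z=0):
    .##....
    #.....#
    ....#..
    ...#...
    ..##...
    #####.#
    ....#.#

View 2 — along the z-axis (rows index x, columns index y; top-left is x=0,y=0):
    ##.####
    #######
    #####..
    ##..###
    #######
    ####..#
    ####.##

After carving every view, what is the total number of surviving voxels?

start: 7×7×7 = 343 voxels
carve view 1 (along x, YZ-mask fill 16/49): 112 voxels remain
carve view 2 (along z, XY-mask fill 41/49): 91 voxels remain

|visual hull| = 91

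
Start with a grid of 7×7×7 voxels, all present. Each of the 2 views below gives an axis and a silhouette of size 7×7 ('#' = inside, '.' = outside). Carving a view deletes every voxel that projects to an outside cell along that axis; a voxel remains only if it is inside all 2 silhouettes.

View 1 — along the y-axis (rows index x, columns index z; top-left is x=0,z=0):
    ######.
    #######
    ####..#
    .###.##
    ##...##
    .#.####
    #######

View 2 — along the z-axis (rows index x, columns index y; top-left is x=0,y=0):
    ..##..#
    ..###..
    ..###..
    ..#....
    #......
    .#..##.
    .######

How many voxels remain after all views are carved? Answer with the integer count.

initial block: 7^3 = 343
step 1: project along y, AND mask (39/49) → |grid| = 273
step 2: project along z, AND mask (20/49) → |grid| = 120

voxel count = 120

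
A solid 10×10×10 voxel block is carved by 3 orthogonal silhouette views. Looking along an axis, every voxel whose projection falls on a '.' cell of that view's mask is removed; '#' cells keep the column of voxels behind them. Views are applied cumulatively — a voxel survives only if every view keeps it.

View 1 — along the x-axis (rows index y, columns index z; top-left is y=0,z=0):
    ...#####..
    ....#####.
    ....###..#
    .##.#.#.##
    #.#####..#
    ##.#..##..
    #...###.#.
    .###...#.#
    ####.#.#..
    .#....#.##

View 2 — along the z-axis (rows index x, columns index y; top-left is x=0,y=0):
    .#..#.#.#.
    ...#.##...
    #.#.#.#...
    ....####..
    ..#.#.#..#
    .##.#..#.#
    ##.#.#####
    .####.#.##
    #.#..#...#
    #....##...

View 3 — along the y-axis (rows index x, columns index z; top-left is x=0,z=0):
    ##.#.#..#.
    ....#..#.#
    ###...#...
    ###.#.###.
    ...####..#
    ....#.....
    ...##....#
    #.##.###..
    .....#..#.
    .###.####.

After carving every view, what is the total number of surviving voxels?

start: 10×10×10 = 1000 voxels
after view 1 [x-axis, 52 of 100 cells solid] → remaining = 520
after view 2 [z-axis, 46 of 100 cells solid] → remaining = 238
after view 3 [y-axis, 43 of 100 cells solid] → remaining = 101

|visual hull| = 101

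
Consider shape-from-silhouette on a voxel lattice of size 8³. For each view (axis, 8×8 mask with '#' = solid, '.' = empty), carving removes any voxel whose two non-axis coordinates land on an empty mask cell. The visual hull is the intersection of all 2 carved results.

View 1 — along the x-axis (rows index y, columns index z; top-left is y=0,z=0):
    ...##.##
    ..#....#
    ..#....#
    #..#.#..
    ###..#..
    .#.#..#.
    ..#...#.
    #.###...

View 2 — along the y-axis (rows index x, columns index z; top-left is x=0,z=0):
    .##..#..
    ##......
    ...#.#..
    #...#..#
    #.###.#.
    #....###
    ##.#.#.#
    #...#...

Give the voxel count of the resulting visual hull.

before carving: 512 voxels (8×8×8)
step 1: project along x, AND mask (24/64) → |grid| = 192
step 2: project along y, AND mask (26/64) → |grid| = 75

|visual hull| = 75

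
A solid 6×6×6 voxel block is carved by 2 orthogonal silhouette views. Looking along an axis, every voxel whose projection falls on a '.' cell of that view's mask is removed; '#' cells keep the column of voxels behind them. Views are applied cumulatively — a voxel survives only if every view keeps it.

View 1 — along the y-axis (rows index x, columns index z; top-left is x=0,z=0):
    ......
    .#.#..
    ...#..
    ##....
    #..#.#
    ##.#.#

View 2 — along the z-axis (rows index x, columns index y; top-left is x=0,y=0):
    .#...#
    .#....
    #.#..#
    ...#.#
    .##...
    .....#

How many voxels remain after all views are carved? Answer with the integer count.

remaining voxels: 19

full grid |V| = 216
step 1: project along y, AND mask (12/36) → |grid| = 72
step 2: project along z, AND mask (11/36) → |grid| = 19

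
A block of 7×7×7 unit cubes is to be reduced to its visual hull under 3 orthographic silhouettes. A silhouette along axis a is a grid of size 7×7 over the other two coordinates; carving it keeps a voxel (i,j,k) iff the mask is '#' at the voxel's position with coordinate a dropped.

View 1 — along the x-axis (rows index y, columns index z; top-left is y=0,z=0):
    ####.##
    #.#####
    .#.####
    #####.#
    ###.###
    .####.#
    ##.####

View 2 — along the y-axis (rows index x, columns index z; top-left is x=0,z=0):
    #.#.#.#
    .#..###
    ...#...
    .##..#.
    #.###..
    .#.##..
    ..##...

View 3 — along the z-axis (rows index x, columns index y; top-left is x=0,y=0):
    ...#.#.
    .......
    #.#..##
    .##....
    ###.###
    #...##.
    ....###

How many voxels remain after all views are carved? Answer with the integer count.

before carving: 343 voxels (7×7×7)
step 1: project along x, AND mask (40/49) → |grid| = 280
step 2: project along y, AND mask (21/49) → |grid| = 120
step 3: project along z, AND mask (20/49) → |grid| = 44

44 voxels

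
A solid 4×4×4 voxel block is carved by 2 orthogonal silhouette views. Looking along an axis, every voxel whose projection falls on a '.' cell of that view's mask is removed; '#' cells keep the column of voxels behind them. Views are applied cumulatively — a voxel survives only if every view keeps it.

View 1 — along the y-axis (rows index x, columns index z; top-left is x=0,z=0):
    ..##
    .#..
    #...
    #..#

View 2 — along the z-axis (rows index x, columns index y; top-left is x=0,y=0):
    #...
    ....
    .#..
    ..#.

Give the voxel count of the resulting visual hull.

full grid |V| = 64
[1] y-view keeps 6 columns → grid now 24
[2] z-view keeps 3 columns → grid now 5

5 voxels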